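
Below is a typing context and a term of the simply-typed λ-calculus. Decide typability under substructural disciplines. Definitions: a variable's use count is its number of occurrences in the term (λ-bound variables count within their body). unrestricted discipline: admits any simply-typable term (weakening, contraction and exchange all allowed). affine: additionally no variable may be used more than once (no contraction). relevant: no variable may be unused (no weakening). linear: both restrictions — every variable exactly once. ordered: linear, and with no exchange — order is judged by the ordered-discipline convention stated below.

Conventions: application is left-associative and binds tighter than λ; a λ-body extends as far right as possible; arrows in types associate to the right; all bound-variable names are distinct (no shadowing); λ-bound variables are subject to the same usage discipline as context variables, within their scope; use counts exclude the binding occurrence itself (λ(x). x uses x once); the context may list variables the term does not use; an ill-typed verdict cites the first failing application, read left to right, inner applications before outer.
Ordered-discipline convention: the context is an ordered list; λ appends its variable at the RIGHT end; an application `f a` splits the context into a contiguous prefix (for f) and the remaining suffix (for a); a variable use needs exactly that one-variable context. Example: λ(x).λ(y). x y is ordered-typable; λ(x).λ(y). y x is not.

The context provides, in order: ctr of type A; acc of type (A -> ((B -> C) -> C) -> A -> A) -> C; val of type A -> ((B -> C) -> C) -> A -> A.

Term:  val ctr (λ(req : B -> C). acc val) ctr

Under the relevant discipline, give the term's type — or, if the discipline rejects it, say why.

not well-typed under relevant — needs weakening: req unused
counts: ctr: 2×; acc: 1×; val: 2×; req (bound): 0×
order of uses: val, ctr, acc, val, ctr
typing: well-typed at A
per-discipline verdicts: ordered ✗ · linear ✗ · affine ✗ · relevant ✗ · unrestricted ✓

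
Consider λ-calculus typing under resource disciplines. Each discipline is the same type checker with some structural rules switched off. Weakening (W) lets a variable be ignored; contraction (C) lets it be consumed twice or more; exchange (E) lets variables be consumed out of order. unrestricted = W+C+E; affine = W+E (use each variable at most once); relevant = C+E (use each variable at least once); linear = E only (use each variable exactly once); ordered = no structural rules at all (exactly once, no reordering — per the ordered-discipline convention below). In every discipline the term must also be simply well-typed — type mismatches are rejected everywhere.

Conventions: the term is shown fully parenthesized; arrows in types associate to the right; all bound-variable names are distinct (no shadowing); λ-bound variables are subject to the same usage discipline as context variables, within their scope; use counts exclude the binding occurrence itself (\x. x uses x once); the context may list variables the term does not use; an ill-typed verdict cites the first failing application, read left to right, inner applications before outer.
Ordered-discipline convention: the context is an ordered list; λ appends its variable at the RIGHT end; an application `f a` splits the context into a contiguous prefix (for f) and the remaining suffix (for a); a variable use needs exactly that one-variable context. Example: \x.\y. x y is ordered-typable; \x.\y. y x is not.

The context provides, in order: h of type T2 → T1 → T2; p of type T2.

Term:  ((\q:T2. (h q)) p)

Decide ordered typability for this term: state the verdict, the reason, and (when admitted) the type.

yes — h, p, q: once each, no exchange needed; term : T1 → T2
usage: h ×1, p ×1, q [bound] ×1
order of uses: h, q, p
typing: well-typed — term : T1 → T2
per-discipline verdicts: ordered ✓ | linear ✓ | affine ✓ | relevant ✓ | unrestricted ✓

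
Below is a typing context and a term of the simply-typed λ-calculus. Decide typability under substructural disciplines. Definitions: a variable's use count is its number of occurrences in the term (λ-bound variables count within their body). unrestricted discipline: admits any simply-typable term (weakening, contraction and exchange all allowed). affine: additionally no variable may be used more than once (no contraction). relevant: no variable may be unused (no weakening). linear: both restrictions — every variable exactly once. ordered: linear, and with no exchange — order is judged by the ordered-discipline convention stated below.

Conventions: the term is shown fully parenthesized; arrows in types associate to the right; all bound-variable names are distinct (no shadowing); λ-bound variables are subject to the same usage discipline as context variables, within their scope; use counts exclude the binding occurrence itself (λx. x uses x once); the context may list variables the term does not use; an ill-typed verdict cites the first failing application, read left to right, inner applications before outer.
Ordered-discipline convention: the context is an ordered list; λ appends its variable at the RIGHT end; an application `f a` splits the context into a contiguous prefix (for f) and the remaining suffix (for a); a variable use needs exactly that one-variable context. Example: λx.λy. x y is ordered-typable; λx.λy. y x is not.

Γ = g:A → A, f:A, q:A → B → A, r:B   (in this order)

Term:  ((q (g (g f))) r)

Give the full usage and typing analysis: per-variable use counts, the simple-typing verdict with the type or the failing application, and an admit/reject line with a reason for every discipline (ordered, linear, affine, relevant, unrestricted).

use counts: g: 2, f: 1, q: 1, r: 1
order of uses: q, g, g, f, r
typing: the term checks, with type A
ordered: ✗, g ×2 used more than once (contraction)
linear: ✗, g ×2 used more than once (contraction)
affine: ✗, g ×2 used more than once (contraction)
relevant: ✓, none of g, f, q, r goes unused
unrestricted: ✓, type-checks (A) and nothing is barred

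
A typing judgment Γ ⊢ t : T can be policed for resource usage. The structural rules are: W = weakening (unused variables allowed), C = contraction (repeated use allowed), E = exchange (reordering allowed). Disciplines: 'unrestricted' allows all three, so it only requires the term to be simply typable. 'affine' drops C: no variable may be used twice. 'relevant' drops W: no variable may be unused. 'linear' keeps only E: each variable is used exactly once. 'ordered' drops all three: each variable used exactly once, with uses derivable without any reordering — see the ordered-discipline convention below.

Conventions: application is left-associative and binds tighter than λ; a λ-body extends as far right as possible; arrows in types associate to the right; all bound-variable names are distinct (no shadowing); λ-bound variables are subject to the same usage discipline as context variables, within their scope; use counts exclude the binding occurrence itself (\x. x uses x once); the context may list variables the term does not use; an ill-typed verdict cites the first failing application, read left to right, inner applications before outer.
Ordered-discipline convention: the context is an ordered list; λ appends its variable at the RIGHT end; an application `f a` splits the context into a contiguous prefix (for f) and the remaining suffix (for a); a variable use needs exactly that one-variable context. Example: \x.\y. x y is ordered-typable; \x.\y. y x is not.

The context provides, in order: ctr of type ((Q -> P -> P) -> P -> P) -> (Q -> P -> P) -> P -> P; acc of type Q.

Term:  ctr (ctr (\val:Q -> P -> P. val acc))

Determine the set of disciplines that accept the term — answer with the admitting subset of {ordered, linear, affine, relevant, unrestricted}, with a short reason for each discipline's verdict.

admitted in: relevant, unrestricted
use counts: ctr=2, acc=1, val (λ-bound)=1
use order (left to right): ctr, ctr, val, acc
typing: well-typed at (Q -> P -> P) -> P -> P
ordered: ✗, repeated use of ctr ×2
linear: ✗, repeated use of ctr ×2
affine: ✗, repeated use of ctr ×2
relevant: ✓, none of ctr, acc, val goes unused
unrestricted: ✓, typability at (Q -> P -> P) -> P -> P is all that's needed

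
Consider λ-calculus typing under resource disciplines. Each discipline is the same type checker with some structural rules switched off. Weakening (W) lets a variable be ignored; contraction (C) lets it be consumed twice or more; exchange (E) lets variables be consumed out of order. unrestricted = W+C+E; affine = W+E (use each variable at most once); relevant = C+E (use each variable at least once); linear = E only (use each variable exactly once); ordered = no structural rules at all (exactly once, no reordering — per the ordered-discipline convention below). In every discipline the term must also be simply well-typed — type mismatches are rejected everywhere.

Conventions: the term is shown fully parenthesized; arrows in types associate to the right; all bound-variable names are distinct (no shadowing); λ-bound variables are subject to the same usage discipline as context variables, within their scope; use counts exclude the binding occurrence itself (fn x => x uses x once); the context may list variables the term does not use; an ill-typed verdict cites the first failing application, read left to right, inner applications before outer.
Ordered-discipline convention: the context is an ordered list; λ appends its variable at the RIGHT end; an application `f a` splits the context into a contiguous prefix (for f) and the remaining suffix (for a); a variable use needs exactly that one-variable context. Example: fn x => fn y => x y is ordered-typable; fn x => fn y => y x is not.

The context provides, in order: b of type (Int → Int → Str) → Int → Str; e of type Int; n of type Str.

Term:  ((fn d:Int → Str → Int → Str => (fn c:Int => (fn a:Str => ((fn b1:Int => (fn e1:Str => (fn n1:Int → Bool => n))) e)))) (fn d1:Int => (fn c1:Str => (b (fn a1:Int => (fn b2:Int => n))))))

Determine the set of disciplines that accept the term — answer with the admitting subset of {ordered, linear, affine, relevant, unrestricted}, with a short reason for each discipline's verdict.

accepted by: unrestricted
use counts: b: 1; e: 1; n: 2; d (λ-bound): 0; c (λ-bound): 0; a (λ-bound): 0; b1 (λ-bound): 0; e1 (λ-bound): 0; n1 (λ-bound): 0; d1 (λ-bound): 0; c1 (λ-bound): 0; a1 (λ-bound): 0; b2 (λ-bound): 0
use order (left to right): n, e, b, n
typing: the term checks, with type Int → Str → Str → (Int → Bool) → Str
ordered: ✗ — needs contraction — n ×2; unused: d, c, a, b1, e1, n1, d1, c1, a1, b2 — weakening required
linear: ✗ — needs contraction — n ×2; unused: d, c, a, b1, e1, n1, d1, c1, a1, b2 — weakening required
affine: ✗ — needs contraction — n ×2
relevant: ✗ — unused: d, c, a, b1, e1, n1, d1, c1, a1, b2 — weakening required
unrestricted: ✓ — type-checks (Int → Str → Str → (Int → Bool) → Str) and nothing is barred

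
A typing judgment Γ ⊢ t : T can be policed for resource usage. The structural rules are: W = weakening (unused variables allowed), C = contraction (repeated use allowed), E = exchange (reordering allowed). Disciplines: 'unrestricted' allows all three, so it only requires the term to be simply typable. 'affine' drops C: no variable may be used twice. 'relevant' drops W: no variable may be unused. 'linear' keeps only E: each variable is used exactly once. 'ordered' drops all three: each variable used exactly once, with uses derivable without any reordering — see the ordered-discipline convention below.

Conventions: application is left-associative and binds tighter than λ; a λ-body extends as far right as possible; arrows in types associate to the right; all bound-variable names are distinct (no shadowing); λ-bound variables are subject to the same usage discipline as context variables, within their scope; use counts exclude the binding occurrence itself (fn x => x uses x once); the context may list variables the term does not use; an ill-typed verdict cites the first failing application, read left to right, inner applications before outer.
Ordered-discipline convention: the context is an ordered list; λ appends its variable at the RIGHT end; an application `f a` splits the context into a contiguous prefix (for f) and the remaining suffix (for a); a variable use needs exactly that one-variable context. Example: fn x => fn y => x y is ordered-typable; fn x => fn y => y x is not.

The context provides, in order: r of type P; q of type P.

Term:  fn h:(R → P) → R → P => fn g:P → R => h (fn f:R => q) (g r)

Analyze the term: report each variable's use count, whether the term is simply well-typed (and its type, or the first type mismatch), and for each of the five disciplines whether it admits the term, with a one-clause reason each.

counts: r: 1; q: 1; h (λ-bound): 1; g (λ-bound): 1; f (λ-bound): 0
order of uses: h, q, g, r
typing: ✓ — ((R → P) → R → P) → (P → R) → P
ordered: ✗, unused: f — weakening required
linear: ✗, unused: f — weakening required
affine: ✓, at most one use each (r, q, h, g, f)
relevant: ✗, unused: f — weakening required
unrestricted: ✓, type-checks (((R → P) → R → P) → (P → R) → P) and nothing is barred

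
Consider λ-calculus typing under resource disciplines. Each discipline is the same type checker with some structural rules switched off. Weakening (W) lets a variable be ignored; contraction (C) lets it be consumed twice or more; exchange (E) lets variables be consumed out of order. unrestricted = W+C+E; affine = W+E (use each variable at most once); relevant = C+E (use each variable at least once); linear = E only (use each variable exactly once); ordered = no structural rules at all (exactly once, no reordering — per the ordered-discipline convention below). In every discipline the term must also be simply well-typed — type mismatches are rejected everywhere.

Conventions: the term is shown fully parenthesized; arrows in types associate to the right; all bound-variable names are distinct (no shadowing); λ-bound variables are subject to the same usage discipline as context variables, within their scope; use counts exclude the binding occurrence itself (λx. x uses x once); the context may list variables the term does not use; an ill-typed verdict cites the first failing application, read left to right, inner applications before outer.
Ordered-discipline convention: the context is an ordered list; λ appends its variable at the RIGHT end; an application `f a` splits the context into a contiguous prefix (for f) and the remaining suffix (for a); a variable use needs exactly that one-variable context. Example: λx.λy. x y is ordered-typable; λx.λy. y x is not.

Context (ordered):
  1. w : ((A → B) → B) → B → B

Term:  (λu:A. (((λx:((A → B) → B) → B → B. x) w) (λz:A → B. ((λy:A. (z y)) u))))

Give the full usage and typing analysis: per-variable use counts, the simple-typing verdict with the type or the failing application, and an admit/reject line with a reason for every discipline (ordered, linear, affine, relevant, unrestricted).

use counts: w: 1; u (bound): 1; x (bound): 1; z (bound): 1; y (bound): 1
order of uses: x, w, z, y, u
typing: the term checks, with type A → B → B
ordered ✗ (no ordered split (uses run x, w, z, y, u))
linear ✓ (w, u, x, z, y: one use apiece)
affine ✓ (none of w, u, x, z, y used more than once)
relevant ✓ (every one of w, u, x, z, y appears)
unrestricted ✓ (simply typable at A → B → B; W, C, E all held)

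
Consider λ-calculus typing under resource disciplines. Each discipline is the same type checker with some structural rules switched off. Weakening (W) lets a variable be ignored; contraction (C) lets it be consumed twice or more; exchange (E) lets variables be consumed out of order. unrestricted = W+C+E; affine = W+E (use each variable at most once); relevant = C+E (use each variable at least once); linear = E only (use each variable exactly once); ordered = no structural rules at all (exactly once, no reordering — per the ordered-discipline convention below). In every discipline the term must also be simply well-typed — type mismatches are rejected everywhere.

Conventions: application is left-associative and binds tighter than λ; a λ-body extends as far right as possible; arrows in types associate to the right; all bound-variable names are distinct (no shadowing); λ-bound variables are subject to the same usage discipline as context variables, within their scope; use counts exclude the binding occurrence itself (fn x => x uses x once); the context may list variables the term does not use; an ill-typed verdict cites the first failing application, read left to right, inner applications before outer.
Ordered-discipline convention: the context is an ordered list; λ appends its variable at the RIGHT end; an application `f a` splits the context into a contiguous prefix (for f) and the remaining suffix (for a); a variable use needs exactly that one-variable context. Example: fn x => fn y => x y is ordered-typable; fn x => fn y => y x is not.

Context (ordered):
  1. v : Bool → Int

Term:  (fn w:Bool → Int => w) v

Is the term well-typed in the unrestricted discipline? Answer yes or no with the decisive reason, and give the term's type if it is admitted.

yes — type-checks (Bool → Int) and nothing is barred; term : Bool → Int
usage: v: 1×; w (bound): 1×
left-to-right use order: w, v
typing: well-typed at Bool → Int
per-discipline verdicts: ordered ✓; linear ✓; affine ✓; relevant ✓; unrestricted ✓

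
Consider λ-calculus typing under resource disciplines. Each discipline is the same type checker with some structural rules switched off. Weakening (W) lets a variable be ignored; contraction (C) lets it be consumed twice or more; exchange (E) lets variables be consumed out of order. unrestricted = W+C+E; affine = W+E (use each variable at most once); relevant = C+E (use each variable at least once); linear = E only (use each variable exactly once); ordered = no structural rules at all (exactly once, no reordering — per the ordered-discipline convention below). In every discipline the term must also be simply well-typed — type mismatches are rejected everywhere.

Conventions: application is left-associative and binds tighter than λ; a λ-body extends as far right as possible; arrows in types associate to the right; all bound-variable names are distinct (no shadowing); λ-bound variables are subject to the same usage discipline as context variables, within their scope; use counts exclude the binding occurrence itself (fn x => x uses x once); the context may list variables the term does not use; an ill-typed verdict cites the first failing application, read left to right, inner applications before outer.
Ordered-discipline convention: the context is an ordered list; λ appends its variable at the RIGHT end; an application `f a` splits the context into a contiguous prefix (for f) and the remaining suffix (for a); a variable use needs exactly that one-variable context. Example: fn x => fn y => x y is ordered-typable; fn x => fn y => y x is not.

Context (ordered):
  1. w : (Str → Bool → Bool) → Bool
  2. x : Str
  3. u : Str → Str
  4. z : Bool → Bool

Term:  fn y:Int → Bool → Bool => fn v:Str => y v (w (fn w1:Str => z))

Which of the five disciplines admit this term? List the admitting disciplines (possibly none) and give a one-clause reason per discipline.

admitting disciplines: none
use counts: w=1, x=0, u=0, z=1, y (bound)=1, v (bound)=1, w1 (bound)=0
left-to-right use order: y, v, w, z
typing: ill-typed: argument of type Str where Int is required
ordered: ✗ — not simply typable
linear: ✗ — fails simple typing
affine: ✗ — a type mismatch blocks all five
relevant: ✗ — the type mismatch rejects it
unrestricted: ✗ — not simply typable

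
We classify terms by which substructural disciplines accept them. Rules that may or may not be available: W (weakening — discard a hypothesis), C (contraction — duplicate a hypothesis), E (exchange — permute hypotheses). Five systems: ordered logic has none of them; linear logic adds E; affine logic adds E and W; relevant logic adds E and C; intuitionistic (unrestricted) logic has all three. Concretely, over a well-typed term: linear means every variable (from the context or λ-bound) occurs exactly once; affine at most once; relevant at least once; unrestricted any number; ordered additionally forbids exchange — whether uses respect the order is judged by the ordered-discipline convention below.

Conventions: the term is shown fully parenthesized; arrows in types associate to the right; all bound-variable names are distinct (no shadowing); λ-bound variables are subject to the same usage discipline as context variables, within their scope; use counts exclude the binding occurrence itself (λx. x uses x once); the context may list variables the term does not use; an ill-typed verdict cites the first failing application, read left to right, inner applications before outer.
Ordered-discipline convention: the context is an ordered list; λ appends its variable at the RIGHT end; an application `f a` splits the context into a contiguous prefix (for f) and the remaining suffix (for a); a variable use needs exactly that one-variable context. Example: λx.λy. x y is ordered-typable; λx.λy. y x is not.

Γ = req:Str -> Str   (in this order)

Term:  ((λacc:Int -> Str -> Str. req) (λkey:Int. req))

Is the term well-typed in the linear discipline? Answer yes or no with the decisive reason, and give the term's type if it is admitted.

no — uses contraction: req ×2; acc, key left unused
usage: req: 2×, acc [bound]: 0×, key [bound]: 0×
use order (left to right): req, req
typing: well-typed at Str -> Str
all disciplines: ordered ✗ | linear ✗ | affine ✗ | relevant ✗ | unrestricted ✓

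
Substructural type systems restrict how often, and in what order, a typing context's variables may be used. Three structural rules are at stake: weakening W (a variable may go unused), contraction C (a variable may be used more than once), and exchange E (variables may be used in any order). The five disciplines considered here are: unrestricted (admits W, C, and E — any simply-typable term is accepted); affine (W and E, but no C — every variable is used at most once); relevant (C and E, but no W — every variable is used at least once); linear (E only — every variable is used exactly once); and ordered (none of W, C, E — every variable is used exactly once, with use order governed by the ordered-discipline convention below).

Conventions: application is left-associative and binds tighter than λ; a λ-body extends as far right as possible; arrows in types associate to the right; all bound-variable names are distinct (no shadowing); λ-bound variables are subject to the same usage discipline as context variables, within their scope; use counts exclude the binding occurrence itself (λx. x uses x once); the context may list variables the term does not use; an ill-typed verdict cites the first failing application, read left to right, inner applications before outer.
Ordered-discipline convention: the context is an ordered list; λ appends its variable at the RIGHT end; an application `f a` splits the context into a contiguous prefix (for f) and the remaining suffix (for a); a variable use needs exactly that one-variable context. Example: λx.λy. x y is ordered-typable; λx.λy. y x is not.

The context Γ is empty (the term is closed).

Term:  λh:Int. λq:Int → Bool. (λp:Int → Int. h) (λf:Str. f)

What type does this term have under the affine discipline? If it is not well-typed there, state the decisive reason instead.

not well-typed under affine — fails simple typing
usage: h (bound): 1; q (bound): 0; p (bound): 0; f (bound): 1
use order (left to right): h, f
typing: ill-typed: an argument Str → Str mismatches the expected Int → Int
all disciplines: ordered ✗ | linear ✗ | affine ✗ | relevant ✗ | unrestricted ✗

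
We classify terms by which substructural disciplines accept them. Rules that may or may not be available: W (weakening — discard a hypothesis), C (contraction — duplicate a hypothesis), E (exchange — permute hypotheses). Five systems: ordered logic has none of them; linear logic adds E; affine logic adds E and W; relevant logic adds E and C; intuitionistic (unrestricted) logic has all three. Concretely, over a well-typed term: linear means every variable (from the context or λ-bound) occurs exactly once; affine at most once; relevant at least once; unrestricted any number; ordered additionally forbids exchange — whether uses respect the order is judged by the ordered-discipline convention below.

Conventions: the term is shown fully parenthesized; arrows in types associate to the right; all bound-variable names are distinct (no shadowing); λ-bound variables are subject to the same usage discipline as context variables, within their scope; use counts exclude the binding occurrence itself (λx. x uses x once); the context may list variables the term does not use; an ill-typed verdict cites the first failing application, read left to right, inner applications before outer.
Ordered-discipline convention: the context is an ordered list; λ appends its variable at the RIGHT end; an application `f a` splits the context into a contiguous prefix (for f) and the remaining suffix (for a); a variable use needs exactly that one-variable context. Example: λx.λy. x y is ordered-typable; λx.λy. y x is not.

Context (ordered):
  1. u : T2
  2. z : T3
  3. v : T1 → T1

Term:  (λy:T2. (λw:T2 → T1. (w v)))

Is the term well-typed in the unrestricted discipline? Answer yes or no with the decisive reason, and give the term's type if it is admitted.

no — a type mismatch blocks all five
variable uses: u: 0, z: 0, v: 1, y [bound]: 0, w [bound]: 1
use order (left to right): w, v
typing: ill-typed: a function awaiting T2 gets T1 → T1
all disciplines: ordered ✗, linear ✗, affine ✗, relevant ✗, unrestricted ✗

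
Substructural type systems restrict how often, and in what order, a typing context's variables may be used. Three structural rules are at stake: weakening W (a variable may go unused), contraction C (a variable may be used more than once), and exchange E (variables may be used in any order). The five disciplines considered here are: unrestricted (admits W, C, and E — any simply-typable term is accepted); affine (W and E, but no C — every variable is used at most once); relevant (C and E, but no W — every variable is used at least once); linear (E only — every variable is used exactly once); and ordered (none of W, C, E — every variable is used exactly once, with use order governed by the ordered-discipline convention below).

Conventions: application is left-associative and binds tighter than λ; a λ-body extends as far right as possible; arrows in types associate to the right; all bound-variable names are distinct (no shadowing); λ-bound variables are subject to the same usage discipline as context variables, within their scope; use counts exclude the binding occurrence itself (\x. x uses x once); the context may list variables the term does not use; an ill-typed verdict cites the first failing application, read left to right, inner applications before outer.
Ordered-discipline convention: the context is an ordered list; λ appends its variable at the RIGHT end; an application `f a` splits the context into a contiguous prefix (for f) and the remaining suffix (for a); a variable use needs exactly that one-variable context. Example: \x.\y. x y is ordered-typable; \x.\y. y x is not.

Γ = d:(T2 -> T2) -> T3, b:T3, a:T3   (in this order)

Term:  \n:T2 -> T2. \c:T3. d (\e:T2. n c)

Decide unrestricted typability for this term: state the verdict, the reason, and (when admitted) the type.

no — fails simple typing
variable uses: d: 1, b: 0, a: 0, n (bound): 1, c (bound): 1, e (bound): 0
order of uses: d, n, c
typing: ill-typed: argument of type T3 where T2 is required
summary: ordered ✗, linear ✗, affine ✗, relevant ✗, unrestricted ✗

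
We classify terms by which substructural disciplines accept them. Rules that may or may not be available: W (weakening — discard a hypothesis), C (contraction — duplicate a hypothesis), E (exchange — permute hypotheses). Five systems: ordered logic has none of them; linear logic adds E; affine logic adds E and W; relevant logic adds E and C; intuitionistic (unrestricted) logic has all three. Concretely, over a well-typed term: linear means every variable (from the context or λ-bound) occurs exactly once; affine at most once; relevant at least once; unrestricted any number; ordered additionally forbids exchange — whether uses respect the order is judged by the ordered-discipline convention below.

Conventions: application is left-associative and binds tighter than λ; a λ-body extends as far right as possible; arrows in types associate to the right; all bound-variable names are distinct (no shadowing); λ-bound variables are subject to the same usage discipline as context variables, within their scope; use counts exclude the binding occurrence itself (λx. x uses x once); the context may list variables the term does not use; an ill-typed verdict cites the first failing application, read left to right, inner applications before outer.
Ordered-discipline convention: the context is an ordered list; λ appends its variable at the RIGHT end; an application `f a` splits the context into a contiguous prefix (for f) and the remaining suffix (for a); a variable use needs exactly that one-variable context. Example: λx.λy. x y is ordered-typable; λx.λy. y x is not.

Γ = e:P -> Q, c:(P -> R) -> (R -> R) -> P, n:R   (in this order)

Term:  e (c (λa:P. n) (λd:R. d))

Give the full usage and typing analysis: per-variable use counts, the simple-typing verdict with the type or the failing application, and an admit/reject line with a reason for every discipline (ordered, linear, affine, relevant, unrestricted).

usage: e=1; c=1; n=1; a [bound]=0; d [bound]=1
use order (left to right): e, c, n, d
typing: well-typed at Q
ordered: ✗, a never used (weakening)
linear: ✗, a never used (weakening)
affine: ✓, no duplicate uses among e, c, n, a, d
relevant: ✗, a never used (weakening)
unrestricted: ✓, type-checks (Q) and nothing is barred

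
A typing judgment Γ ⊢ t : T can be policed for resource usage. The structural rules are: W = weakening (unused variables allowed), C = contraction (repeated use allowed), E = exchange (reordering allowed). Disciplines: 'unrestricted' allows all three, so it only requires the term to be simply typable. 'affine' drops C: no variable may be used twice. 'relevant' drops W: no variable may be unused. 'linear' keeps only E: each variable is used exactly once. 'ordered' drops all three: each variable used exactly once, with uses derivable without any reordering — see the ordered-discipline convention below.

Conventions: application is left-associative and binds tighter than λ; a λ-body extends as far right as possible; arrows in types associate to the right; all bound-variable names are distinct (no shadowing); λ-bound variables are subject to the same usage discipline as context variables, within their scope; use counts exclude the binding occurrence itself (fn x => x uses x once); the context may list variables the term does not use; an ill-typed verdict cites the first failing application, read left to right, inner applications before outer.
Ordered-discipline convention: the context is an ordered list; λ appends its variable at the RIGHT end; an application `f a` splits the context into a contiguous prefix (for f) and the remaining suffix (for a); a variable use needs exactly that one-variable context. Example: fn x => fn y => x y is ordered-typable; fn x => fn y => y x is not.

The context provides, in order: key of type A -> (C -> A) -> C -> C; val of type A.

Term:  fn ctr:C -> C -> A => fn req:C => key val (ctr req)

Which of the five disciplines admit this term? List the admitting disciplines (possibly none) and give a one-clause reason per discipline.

admitting disciplines: ordered, linear, affine, relevant, unrestricted
variable uses: key ×1, val ×1, ctr (λ-bound) ×1, req (λ-bound) ×1
use order (left to right): key, val, ctr, req
typing: ✓ — (C -> C -> A) -> C -> C -> C
ordered ✓ (one use each (key, val, ctr, req); ordered split holds)
linear ✓ (exactly-once usage across key, val, ctr, req)
affine ✓ (none of key, val, ctr, req used more than once)
relevant ✓ (every one of key, val, ctr, req appears)
unrestricted ✓ (well-typed at (C -> C -> A) -> C -> C -> C; no restrictions here)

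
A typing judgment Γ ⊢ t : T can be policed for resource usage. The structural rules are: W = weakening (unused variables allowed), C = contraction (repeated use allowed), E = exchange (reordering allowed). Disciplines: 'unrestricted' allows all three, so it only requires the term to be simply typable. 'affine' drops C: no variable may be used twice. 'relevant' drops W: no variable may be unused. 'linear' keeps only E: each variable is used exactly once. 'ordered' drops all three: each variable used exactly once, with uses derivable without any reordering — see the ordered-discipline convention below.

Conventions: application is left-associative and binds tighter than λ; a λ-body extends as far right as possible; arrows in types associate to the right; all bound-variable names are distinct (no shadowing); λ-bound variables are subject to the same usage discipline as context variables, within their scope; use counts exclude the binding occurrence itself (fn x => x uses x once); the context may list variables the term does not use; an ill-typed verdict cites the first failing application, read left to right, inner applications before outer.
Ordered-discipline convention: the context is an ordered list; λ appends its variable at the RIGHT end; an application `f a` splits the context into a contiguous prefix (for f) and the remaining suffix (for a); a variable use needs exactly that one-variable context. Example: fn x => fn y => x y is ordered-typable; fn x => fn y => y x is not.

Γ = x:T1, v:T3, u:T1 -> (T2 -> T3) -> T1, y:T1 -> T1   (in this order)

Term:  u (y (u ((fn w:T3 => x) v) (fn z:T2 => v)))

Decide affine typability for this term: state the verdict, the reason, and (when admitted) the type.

no — v ×2, u ×2 used more than once (contraction)
counts: x: 1, v: 2, u: 2, y: 1, w [bound]: 0, z [bound]: 0
left-to-right use order: u, y, u, x, v, v
typing: ✓ — (T2 -> T3) -> T1
all disciplines: ordered ✗; linear ✗; affine ✗; relevant ✗; unrestricted ✓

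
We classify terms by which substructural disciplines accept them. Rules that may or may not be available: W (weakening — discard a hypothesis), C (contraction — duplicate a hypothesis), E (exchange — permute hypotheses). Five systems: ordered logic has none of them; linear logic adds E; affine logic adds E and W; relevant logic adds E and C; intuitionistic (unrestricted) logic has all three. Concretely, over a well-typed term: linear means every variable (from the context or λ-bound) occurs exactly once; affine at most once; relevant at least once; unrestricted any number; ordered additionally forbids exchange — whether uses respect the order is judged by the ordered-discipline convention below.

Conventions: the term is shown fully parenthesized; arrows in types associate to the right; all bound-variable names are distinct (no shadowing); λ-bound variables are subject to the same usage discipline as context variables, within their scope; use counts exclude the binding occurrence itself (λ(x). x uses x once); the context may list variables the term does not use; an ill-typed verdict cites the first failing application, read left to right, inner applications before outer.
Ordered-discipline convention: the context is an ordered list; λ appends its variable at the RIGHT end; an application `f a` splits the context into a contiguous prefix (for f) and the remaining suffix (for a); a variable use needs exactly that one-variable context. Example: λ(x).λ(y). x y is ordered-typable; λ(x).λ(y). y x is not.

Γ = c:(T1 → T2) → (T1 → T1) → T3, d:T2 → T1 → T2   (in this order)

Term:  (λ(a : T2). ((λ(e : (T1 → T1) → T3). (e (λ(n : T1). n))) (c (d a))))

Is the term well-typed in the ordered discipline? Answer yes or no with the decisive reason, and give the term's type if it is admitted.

yes — c, d, a, e, n: once each, no exchange needed; term : T2 → T3
usage: c: 1×, d: 1×, a (λ-bound): 1×, e (λ-bound): 1×, n (λ-bound): 1×
use order (left to right): e, n, c, d, a
typing: well-typed — term : T2 → T3
per-discipline verdicts: ordered ✓ · linear ✓ · affine ✓ · relevant ✓ · unrestricted ✓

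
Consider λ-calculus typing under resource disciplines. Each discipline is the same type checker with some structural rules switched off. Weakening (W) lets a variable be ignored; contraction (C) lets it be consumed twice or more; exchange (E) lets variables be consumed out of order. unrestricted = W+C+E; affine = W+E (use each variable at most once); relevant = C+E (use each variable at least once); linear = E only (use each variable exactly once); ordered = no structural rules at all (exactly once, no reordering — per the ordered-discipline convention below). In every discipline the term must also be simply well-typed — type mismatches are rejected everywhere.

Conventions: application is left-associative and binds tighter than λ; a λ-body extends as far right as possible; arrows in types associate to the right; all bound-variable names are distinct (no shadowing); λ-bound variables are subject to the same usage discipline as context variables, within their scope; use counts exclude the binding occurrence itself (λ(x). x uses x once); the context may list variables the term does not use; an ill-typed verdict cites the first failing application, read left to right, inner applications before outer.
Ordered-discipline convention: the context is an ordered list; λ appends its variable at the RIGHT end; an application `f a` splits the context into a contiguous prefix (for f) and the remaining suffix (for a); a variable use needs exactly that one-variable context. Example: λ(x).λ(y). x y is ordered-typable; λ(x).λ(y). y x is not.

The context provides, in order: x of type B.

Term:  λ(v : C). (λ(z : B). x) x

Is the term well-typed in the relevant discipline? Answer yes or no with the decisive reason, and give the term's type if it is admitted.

no — unused: v, z — weakening required
variable uses: x=2; v [bound]=0; z [bound]=0
order of uses: x, x
typing: well-typed at C → B
summary: ordered ✗ · linear ✗ · affine ✗ · relevant ✗ · unrestricted ✓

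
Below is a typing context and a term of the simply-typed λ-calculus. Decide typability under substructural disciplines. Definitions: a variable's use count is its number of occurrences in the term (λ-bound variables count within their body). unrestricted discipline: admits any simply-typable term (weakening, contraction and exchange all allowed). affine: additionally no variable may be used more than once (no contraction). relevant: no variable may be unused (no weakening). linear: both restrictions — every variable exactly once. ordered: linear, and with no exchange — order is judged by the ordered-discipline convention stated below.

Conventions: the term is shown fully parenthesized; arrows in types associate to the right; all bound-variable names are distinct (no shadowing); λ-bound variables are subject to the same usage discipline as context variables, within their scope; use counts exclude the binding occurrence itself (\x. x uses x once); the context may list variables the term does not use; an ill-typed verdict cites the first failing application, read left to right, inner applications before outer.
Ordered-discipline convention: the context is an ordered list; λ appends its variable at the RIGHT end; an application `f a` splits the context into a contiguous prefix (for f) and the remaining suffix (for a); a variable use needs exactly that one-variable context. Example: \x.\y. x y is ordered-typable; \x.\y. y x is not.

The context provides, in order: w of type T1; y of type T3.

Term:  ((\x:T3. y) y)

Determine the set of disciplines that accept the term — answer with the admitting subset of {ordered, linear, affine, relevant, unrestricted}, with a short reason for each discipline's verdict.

admitting disciplines: unrestricted
variable uses: w ×0, y ×2, x (bound) ×0
order of uses: y, y
typing: well-typed — term : T3
ordered ✗ (y ×2 used more than once (contraction); w, x left unused)
linear ✗ (y ×2 used more than once (contraction); w, x left unused)
affine ✗ (y ×2 used more than once (contraction))
relevant ✗ (w, x left unused)
unrestricted ✓ (simply typable at T3; W, C, E all held)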